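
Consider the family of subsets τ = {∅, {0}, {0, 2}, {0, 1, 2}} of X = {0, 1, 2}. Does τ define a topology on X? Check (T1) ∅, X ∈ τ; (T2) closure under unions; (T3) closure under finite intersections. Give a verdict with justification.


τ IS a topology on X.

Axiom (T1): ∅ ∈ τ? Yes; X ∈ τ? Yes.
Axiom (T2/T3): check pairwise unions and intersections of members of τ.
All pairwise intersections and unions checked — each lies in τ. Therefore τ satisfies (T1), (T2), (T3): it IS a topology on X.


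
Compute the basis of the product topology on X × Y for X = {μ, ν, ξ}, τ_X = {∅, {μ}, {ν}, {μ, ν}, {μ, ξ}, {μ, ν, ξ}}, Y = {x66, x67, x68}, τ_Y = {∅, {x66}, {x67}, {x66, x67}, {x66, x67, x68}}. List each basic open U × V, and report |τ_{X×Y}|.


Basis B = {∅ × ∅, {μ} × {x66}, {μ} × {x67}, {ν} × {x66}, {ν} × {x67}, {μ} × {x66, x67}, {μ, ν} × {x66}, {μ, ξ} × {x66}, {μ, ν} × {x67}, {μ, ξ} × {x67}, {ν} × {x66, x67}, {μ} × {x66, x67, x68}, {μ, ν, ξ} × {x66}, {μ, ν, ξ} × {x67}, {ν} × {x66, x67, x68}, {μ, ν} × {x66, x67}, {μ, ξ} × {x66, x67}, {μ, ν} × {x66, x67, x68}, {μ, ξ} × {x66, x67, x68}, {μ, ν, ξ} × {x66, x67}, {μ, ν, ξ} × {x66, x67, x68}}; |τ_{X×Y}| = 70.

Enumerate products U × V with U ∈ τ_X, V ∈ τ_Y (deduplicated):
  ∅ × ∅ = {} (∅)
  {μ} × {x66} = {(μ,x66)}
  {μ} × {x67} = {(μ,x67)}
  {ν} × {x66} = {(ν,x66)}
  {ν} × {x67} = {(ν,x67)}
  {μ} × {x66, x67} = {(μ,x66), (μ,x67)}
  {μ, ν} × {x66} = {(μ,x66), (ν,x66)}
  {μ, ξ} × {x66} = {(μ,x66), (ξ,x66)}
  {μ, ν} × {x67} = {(μ,x67), (ν,x67)}
  {μ, ξ} × {x67} = {(μ,x67), (ξ,x67)}
  {ν} × {x66, x67} = {(ν,x66), (ν,x67)}
  {μ} × {x66, x67, x68} = {(μ,x66), (μ,x67), (μ,x68)}
  {μ, ν, ξ} × {x66} = {(μ,x66), (ν,x66), (ξ,x66)}
  {μ, ν, ξ} × {x67} = {(μ,x67), (ν,x67), (ξ,x67)}
  {ν} × {x66, x67, x68} = {(ν,x66), (ν,x67), (ν,x68)}
  {μ, ν} × {x66, x67} = {(μ,x66), (μ,x67), (ν,x66), (ν,x67)}
  {μ, ξ} × {x66, x67} = {(μ,x66), (μ,x67), (ξ,x66), (ξ,x67)}
  {μ, ν} × {x66, x67, x68} = {(μ,x66), (μ,x67), (μ,x68), (ν,x66), (ν,x67), (ν,x68)}
  {μ, ξ} × {x66, x67, x68} = {(μ,x66), (μ,x67), (μ,x68), (ξ,x66), (ξ,x67), (ξ,x68)}
  {μ, ν, ξ} × {x66, x67} = {(μ,x66), (μ,x67), (ν,x66), (ν,x67), (ξ,x66), (ξ,x67)}
  {μ, ν, ξ} × {x66, x67, x68} = {(μ,x66), (μ,x67), (μ,x68), (ν,x66), (ν,x67), (ν,x68), (ξ,x66), (ξ,x67), (ξ,x68)}
These 21 distinct sets form the basis B.
Close under arbitrary unions to get τ_{X×Y}; counting gives |τ_{X×Y}| = 70.


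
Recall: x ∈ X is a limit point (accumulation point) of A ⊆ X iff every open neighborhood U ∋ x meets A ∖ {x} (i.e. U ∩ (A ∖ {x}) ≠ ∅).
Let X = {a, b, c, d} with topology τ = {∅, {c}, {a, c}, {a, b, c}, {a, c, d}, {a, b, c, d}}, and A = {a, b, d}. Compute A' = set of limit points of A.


A' = {b, d}

For each x ∈ X, list the open sets U ∈ τ with x ∈ U, then check whether U ∩ (A ∖ {x}) ≠ ∅ for every such U.
  x = a: open {a, c} ∋ x has {a, c} ∩ (A ∖ {a}) = ∅, so x is NOT a limit point.
  x = b: opens ∋ x are {a, b, c}, {a, b, c, d}; each meets A ∖ {b}, so x IS a limit point.
  x = c: open {c} ∋ x has {c} ∩ (A ∖ {c}) = ∅, so x is NOT a limit point.
  x = d: opens ∋ x are {a, c, d}, {a, b, c, d}; each meets A ∖ {d}, so x IS a limit point.
Collecting: A' = {b, d}.


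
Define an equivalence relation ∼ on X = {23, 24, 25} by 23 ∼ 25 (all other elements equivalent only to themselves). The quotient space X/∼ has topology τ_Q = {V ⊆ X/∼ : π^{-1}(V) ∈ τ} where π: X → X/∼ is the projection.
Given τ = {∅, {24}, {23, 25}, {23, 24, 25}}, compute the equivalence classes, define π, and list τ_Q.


X/∼ = {[23=25], [24]}; |τ_Q| = 4.

Equivalence classes: [23=25], [24].
Quotient map π: X → X/∼ sends 23 ↦ [23=25], 24 ↦ [24], 25 ↦ [23=25].
For each subset V ⊆ X/∼, compute π^{-1}(V) ⊆ X and check whether π^{-1}(V) ∈ τ. V is open in τ_Q iff π^{-1}(V) ∈ τ.
  V = {}: π^{-1}(V) = ∅ ∈ τ ✓.
  V = {[23=25]}: π^{-1}(V) = {23, 25} ∈ τ ✓.
  V = {[24]}: π^{-1}(V) = {24} ∈ τ ✓.
  V = {[23=25], [24]}: π^{-1}(V) = {23, 24, 25} ∈ τ ✓.
Open sets in the quotient: τ_Q = {{}, {[23=25]}, {[24]}, {[23=25], [24]}} (4 elements).


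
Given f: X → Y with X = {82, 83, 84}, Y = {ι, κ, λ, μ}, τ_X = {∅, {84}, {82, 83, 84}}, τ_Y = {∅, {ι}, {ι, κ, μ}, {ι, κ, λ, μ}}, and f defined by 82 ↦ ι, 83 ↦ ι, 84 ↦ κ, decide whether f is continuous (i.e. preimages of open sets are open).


f is NOT continuous.

Compute f^{-1}(U) for each U ∈ τ_Y:
  U = ∅: f^{-1}(U) = ∅ ∈ τ_X ✓.
  U = {ι}: f^{-1}(U) = {82, 83} ∉ τ_X ✗.
  U = {ι, κ, μ}: f^{-1}(U) = {82, 83, 84} ∈ τ_X ✓.
  U = {ι, κ, λ, μ}: f^{-1}(U) = {82, 83, 84} ∈ τ_X ✓.
Found U = {ι} with f^{-1}(U) = {82, 83} not in τ_X. Therefore f is NOT continuous.


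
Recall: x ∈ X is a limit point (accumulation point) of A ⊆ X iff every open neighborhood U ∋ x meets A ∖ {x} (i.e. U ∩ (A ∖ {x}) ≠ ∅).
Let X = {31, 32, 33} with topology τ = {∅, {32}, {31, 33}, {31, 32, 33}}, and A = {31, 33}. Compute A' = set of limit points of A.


A' = {31, 33}

For each x ∈ X, list the open sets U ∈ τ with x ∈ U, then check whether U ∩ (A ∖ {x}) ≠ ∅ for every such U.
  x = 31: opens ∋ x are {31, 33}, {31, 32, 33}; each meets A ∖ {31}, so x IS a limit point.
  x = 32: open {32} ∋ x has {32} ∩ (A ∖ {32}) = ∅, so x is NOT a limit point.
  x = 33: opens ∋ x are {31, 33}, {31, 32, 33}; each meets A ∖ {33}, so x IS a limit point.
Collecting: A' = {31, 33}.


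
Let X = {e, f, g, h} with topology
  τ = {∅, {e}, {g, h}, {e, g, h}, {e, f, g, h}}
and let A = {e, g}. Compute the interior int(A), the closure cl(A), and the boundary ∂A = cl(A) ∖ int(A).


int(A) = {e}, cl(A) = {e, f, g, h}, ∂A = {f, g, h}.

Closed sets in (X, τ) are complements of opens:
  closed(X, τ) = {∅, {f}, {e, f}, {f, g, h}, {e, f, g, h}}.
int(A) = ⋃ {U ∈ τ : U ⊆ A}. Opens contained in A: ∅, {e}.
Taking the union of these: int(A) = {e}.
cl(A) = ⋂ {C closed : A ⊆ C}. Closed sets containing A: {e, f, g, h}.
Intersecting these: cl(A) = {e, f, g, h}.
∂A = cl(A) ∖ int(A) = {e, f, g, h} ∖ {e} = {f, g, h}.


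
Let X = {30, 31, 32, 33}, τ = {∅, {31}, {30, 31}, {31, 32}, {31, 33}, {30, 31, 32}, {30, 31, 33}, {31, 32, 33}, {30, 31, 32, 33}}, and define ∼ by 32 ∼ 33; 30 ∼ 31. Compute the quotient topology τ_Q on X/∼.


X/∼ = {[30=31], [32=33]}; |τ_Q| = 3.

Equivalence classes: [30=31], [32=33].
Quotient map π: X → X/∼ sends 30 ↦ [30=31], 31 ↦ [30=31], 32 ↦ [32=33], 33 ↦ [32=33].
For each subset V ⊆ X/∼, compute π^{-1}(V) ⊆ X and check whether π^{-1}(V) ∈ τ. V is open in τ_Q iff π^{-1}(V) ∈ τ.
  V = {}: π^{-1}(V) = ∅ ∈ τ ✓.
  V = {[30=31]}: π^{-1}(V) = {30, 31} ∈ τ ✓.
  V = {[32=33]}: π^{-1}(V) = {32, 33} ∉ τ ✗.
  V = {[30=31], [32=33]}: π^{-1}(V) = {30, 31, 32, 33} ∈ τ ✓.
Open sets in the quotient: τ_Q = {{}, {[30=31]}, {[30=31], [32=33]}} (3 elements).


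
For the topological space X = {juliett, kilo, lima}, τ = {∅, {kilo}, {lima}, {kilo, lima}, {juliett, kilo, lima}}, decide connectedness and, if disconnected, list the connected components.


(X, τ) is connected.

Find clopen sets (U ∈ τ with X ∖ U ∈ τ):
  U = ∅, X ∖ U = {juliett, kilo, lima} — both open, so U is clopen.
  U = {juliett, kilo, lima}, X ∖ U = ∅ — both open, so U is clopen.
Only trivial clopens (∅ and X) exist, so (X, τ) is connected.
Compute connected components by grouping points that agree on all clopens:
  component: {juliett, kilo, lima}


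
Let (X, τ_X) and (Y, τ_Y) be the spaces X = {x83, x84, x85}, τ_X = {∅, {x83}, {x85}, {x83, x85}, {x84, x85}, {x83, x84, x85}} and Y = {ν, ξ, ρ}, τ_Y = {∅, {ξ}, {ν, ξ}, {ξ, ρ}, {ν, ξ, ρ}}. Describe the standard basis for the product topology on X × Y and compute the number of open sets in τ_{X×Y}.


Basis B = {∅ × ∅, {x83} × {ξ}, {x85} × {ξ}, {x83} × {ν, ξ}, {x83} × {ξ, ρ}, {x83, x85} × {ξ}, {x84, x85} × {ξ}, {x85} × {ν, ξ}, {x85} × {ξ, ρ}, {x83} × {ν, ξ, ρ}, {x83, x84, x85} × {ξ}, {x85} × {ν, ξ, ρ}, {x83, x85} × {ν, ξ}, {x83, x85} × {ξ, ρ}, {x84, x85} × {ν, ξ}, {x84, x85} × {ξ, ρ}, {x83, x85} × {ν, ξ, ρ}, {x83, x84, x85} × {ν, ξ}, {x83, x84, x85} × {ξ, ρ}, {x84, x85} × {ν, ξ, ρ}, {x83, x84, x85} × {ν, ξ, ρ}}; |τ_{X×Y}| = 70.

Enumerate products U × V with U ∈ τ_X, V ∈ τ_Y (deduplicated):
  ∅ × ∅ = {} (∅)
  {x83} × {ξ} = {(x83,ξ)}
  {x85} × {ξ} = {(x85,ξ)}
  {x83} × {ν, ξ} = {(x83,ν), (x83,ξ)}
  {x83} × {ξ, ρ} = {(x83,ξ), (x83,ρ)}
  {x83, x85} × {ξ} = {(x83,ξ), (x85,ξ)}
  {x84, x85} × {ξ} = {(x84,ξ), (x85,ξ)}
  {x85} × {ν, ξ} = {(x85,ν), (x85,ξ)}
  {x85} × {ξ, ρ} = {(x85,ξ), (x85,ρ)}
  {x83} × {ν, ξ, ρ} = {(x83,ν), (x83,ξ), (x83,ρ)}
  {x83, x84, x85} × {ξ} = {(x83,ξ), (x84,ξ), (x85,ξ)}
  {x85} × {ν, ξ, ρ} = {(x85,ν), (x85,ξ), (x85,ρ)}
  {x83, x85} × {ν, ξ} = {(x83,ν), (x83,ξ), (x85,ν), (x85,ξ)}
  {x83, x85} × {ξ, ρ} = {(x83,ξ), (x83,ρ), (x85,ξ), (x85,ρ)}
  {x84, x85} × {ν, ξ} = {(x84,ν), (x84,ξ), (x85,ν), (x85,ξ)}
  {x84, x85} × {ξ, ρ} = {(x84,ξ), (x84,ρ), (x85,ξ), (x85,ρ)}
  {x83, x85} × {ν, ξ, ρ} = {(x83,ν), (x83,ξ), (x83,ρ), (x85,ν), (x85,ξ), (x85,ρ)}
  {x83, x84, x85} × {ν, ξ} = {(x83,ν), (x83,ξ), (x84,ν), (x84,ξ), (x85,ν), (x85,ξ)}
  {x83, x84, x85} × {ξ, ρ} = {(x83,ξ), (x83,ρ), (x84,ξ), (x84,ρ), (x85,ξ), (x85,ρ)}
  {x84, x85} × {ν, ξ, ρ} = {(x84,ν), (x84,ξ), (x84,ρ), (x85,ν), (x85,ξ), (x85,ρ)}
  {x83, x84, x85} × {ν, ξ, ρ} = {(x83,ν), (x83,ξ), (x83,ρ), (x84,ν), (x84,ξ), (x84,ρ), (x85,ν), (x85,ξ), (x85,ρ)}
These 21 distinct sets form the basis B.
Close under arbitrary unions to get τ_{X×Y}; counting gives |τ_{X×Y}| = 70.


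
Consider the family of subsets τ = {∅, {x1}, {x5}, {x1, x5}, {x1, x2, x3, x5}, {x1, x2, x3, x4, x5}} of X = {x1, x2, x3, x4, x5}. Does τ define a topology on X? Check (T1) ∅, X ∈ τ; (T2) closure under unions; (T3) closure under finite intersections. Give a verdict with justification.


τ IS a topology on X.

Axiom (T1): ∅ ∈ τ? Yes; X ∈ τ? Yes.
Axiom (T2/T3): check pairwise unions and intersections of members of τ.
All pairwise intersections and unions checked — each lies in τ. Therefore τ satisfies (T1), (T2), (T3): it IS a topology on X.


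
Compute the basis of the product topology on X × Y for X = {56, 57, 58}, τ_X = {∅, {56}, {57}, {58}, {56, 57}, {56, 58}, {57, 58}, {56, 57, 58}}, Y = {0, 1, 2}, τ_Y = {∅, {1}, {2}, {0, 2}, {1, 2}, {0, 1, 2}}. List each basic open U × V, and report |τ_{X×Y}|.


Basis B = {∅ × ∅, {56} × {1}, {56} × {2}, {57} × {1}, {57} × {2}, {58} × {1}, {58} × {2}, {56} × {0, 2}, {56} × {1, 2}, {56, 57} × {1}, {56, 58} × {1}, {56, 57} × {2}, {56, 58} × {2}, {57} × {0, 2}, {57} × {1, 2}, {57, 58} × {1}, {57, 58} × {2}, {58} × {0, 2}, {58} × {1, 2}, {56} × {0, 1, 2}, {56, 57, 58} × {1}, {56, 57, 58} × {2}, {57} × {0, 1, 2}, {58} × {0, 1, 2}, {56, 57} × {0, 2}, {56, 58} × {0, 2}, {56, 57} × {1, 2}, {56, 58} × {1, 2}, {57, 58} × {0, 2}, {57, 58} × {1, 2}, {56, 57} × {0, 1, 2}, {56, 58} × {0, 1, 2}, {56, 57, 58} × {0, 2}, {56, 57, 58} × {1, 2}, {57, 58} × {0, 1, 2}, {56, 57, 58} × {0, 1, 2}}; |τ_{X×Y}| = 216.

Enumerate products U × V with U ∈ τ_X, V ∈ τ_Y (deduplicated):
  ∅ × ∅ = {} (∅)
  {56} × {1} = {(56,1)}
  {56} × {2} = {(56,2)}
  {57} × {1} = {(57,1)}
  {57} × {2} = {(57,2)}
  {58} × {1} = {(58,1)}
  {58} × {2} = {(58,2)}
  {56} × {0, 2} = {(56,0), (56,2)}
  {56} × {1, 2} = {(56,1), (56,2)}
  {56, 57} × {1} = {(56,1), (57,1)}
  {56, 58} × {1} = {(56,1), (58,1)}
  {56, 57} × {2} = {(56,2), (57,2)}
  {56, 58} × {2} = {(56,2), (58,2)}
  {57} × {0, 2} = {(57,0), (57,2)}
  {57} × {1, 2} = {(57,1), (57,2)}
  {57, 58} × {1} = {(57,1), (58,1)}
  {57, 58} × {2} = {(57,2), (58,2)}
  {58} × {0, 2} = {(58,0), (58,2)}
  {58} × {1, 2} = {(58,1), (58,2)}
  {56} × {0, 1, 2} = {(56,0), (56,1), (56,2)}
  {56, 57, 58} × {1} = {(56,1), (57,1), (58,1)}
  {56, 57, 58} × {2} = {(56,2), (57,2), (58,2)}
  {57} × {0, 1, 2} = {(57,0), (57,1), (57,2)}
  {58} × {0, 1, 2} = {(58,0), (58,1), (58,2)}
  {56, 57} × {0, 2} = {(56,0), (56,2), (57,0), (57,2)}
  {56, 58} × {0, 2} = {(56,0), (56,2), (58,0), (58,2)}
  {56, 57} × {1, 2} = {(56,1), (56,2), (57,1), (57,2)}
  {56, 58} × {1, 2} = {(56,1), (56,2), (58,1), (58,2)}
  {57, 58} × {0, 2} = {(57,0), (57,2), (58,0), (58,2)}
  {57, 58} × {1, 2} = {(57,1), (57,2), (58,1), (58,2)}
  {56, 57} × {0, 1, 2} = {(56,0), (56,1), (56,2), (57,0), (57,1), (57,2)}
  {56, 58} × {0, 1, 2} = {(56,0), (56,1), (56,2), (58,0), (58,1), (58,2)}
  {56, 57, 58} × {0, 2} = {(56,0), (56,2), (57,0), (57,2), (58,0), (58,2)}
  {56, 57, 58} × {1, 2} = {(56,1), (56,2), (57,1), (57,2), (58,1), (58,2)}
  {57, 58} × {0, 1, 2} = {(57,0), (57,1), (57,2), (58,0), (58,1), (58,2)}
  {56, 57, 58} × {0, 1, 2} = {(56,0), (56,1), (56,2), (57,0), (57,1), (57,2), (58,0), (58,1), (58,2)}
These 36 distinct sets form the basis B.
Close under arbitrary unions to get τ_{X×Y}; counting gives |τ_{X×Y}| = 216.


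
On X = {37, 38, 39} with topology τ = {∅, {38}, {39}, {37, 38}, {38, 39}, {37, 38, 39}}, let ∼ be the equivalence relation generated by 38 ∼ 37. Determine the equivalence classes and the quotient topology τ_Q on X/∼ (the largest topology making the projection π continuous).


X/∼ = {[37=38], [39]}; |τ_Q| = 4.

Equivalence classes: [37=38], [39].
Quotient map π: X → X/∼ sends 37 ↦ [37=38], 38 ↦ [37=38], 39 ↦ [39].
For each subset V ⊆ X/∼, compute π^{-1}(V) ⊆ X and check whether π^{-1}(V) ∈ τ. V is open in τ_Q iff π^{-1}(V) ∈ τ.
  V = {}: π^{-1}(V) = ∅ ∈ τ ✓.
  V = {[37=38]}: π^{-1}(V) = {37, 38} ∈ τ ✓.
  V = {[39]}: π^{-1}(V) = {39} ∈ τ ✓.
  V = {[37=38], [39]}: π^{-1}(V) = {37, 38, 39} ∈ τ ✓.
Open sets in the quotient: τ_Q = {{}, {[37=38]}, {[39]}, {[37=38], [39]}} (4 elements).


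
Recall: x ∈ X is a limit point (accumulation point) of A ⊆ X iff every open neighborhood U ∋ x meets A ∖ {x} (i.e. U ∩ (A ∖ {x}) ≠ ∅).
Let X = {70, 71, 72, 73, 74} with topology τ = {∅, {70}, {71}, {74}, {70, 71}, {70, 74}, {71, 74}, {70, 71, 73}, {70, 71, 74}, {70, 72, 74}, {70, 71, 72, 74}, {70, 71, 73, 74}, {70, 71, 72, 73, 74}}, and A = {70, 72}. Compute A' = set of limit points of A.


A' = {72, 73}

For each x ∈ X, list the open sets U ∈ τ with x ∈ U, then check whether U ∩ (A ∖ {x}) ≠ ∅ for every such U.
  x = 70: open {70} ∋ x has {70} ∩ (A ∖ {70}) = ∅, so x is NOT a limit point.
  x = 71: open {71} ∋ x has {71} ∩ (A ∖ {71}) = ∅, so x is NOT a limit point.
  x = 72: opens ∋ x are {70, 72, 74}, {70, 71, 72, 74}, {70, 71, 72, 73, 74}; each meets A ∖ {72}, so x IS a limit point.
  x = 73: opens ∋ x are {70, 71, 73}, {70, 71, 73, 74}, {70, 71, 72, 73, 74}; each meets A ∖ {73}, so x IS a limit point.
  x = 74: open {74} ∋ x has {74} ∩ (A ∖ {74}) = ∅, so x is NOT a limit point.
Collecting: A' = {72, 73}.


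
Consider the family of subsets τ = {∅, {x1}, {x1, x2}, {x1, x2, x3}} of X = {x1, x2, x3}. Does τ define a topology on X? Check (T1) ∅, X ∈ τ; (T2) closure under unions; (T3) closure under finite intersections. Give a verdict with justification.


τ IS a topology on X.

Axiom (T1): ∅ ∈ τ? Yes; X ∈ τ? Yes.
Axiom (T2/T3): check pairwise unions and intersections of members of τ.
All pairwise intersections and unions checked — each lies in τ. Therefore τ satisfies (T1), (T2), (T3): it IS a topology on X.


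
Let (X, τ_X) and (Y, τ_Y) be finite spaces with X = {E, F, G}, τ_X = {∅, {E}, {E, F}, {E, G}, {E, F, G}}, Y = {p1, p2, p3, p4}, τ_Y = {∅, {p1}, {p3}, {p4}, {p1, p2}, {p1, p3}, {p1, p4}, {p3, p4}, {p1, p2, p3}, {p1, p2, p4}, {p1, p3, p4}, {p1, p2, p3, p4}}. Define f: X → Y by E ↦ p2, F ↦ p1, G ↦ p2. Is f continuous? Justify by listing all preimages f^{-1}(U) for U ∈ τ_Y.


f is NOT continuous.

Compute f^{-1}(U) for each U ∈ τ_Y:
  U = ∅: f^{-1}(U) = ∅ ∈ τ_X ✓.
  U = {p1}: f^{-1}(U) = {F} ∉ τ_X ✗.
  U = {p3}: f^{-1}(U) = ∅ ∈ τ_X ✓.
  U = {p4}: f^{-1}(U) = ∅ ∈ τ_X ✓.
  U = {p1, p2}: f^{-1}(U) = {E, F, G} ∈ τ_X ✓.
  U = {p1, p3}: f^{-1}(U) = {F} ∉ τ_X ✗.
  U = {p1, p4}: f^{-1}(U) = {F} ∉ τ_X ✗.
  U = {p3, p4}: f^{-1}(U) = ∅ ∈ τ_X ✓.
  U = {p1, p2, p3}: f^{-1}(U) = {E, F, G} ∈ τ_X ✓.
  U = {p1, p2, p4}: f^{-1}(U) = {E, F, G} ∈ τ_X ✓.
  U = {p1, p3, p4}: f^{-1}(U) = {F} ∉ τ_X ✗.
  U = {p1, p2, p3, p4}: f^{-1}(U) = {E, F, G} ∈ τ_X ✓.
Found U = {p1} with f^{-1}(U) = {F} not in τ_X. Therefore f is NOT continuous.


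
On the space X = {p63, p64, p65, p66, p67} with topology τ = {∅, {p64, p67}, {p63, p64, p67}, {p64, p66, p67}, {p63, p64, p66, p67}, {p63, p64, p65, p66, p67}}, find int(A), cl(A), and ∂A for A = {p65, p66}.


int(A) = ∅, cl(A) = {p65, p66}, ∂A = {p65, p66}.

Closed sets in (X, τ) are complements of opens:
  closed(X, τ) = {∅, {p65}, {p63, p65}, {p65, p66}, {p63, p65, p66}, {p63, p64, p65, p66, p67}}.
int(A) = ⋃ {U ∈ τ : U ⊆ A}. Opens contained in A: ∅.
Taking the union of these: int(A) = ∅.
cl(A) = ⋂ {C closed : A ⊆ C}. Closed sets containing A: {p65, p66}, {p63, p65, p66}, {p63, p64, p65, p66, p67}.
Intersecting these: cl(A) = {p65, p66}.
∂A = cl(A) ∖ int(A) = {p65, p66} ∖ ∅ = {p65, p66}.


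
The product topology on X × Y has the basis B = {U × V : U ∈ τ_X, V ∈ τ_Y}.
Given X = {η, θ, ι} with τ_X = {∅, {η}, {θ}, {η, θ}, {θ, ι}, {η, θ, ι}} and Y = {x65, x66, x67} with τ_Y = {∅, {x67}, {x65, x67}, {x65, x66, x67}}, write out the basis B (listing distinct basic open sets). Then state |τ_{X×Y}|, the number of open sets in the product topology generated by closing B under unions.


Basis B = {∅ × ∅, {η} × {x67}, {θ} × {x67}, {η} × {x65, x67}, {η, θ} × {x67}, {θ} × {x65, x67}, {θ, ι} × {x67}, {η} × {x65, x66, x67}, {η, θ, ι} × {x67}, {θ} × {x65, x66, x67}, {η, θ} × {x65, x67}, {θ, ι} × {x65, x67}, {η, θ} × {x65, x66, x67}, {η, θ, ι} × {x65, x67}, {θ, ι} × {x65, x66, x67}, {η, θ, ι} × {x65, x66, x67}}; |τ_{X×Y}| = 40.

Enumerate products U × V with U ∈ τ_X, V ∈ τ_Y (deduplicated):
  ∅ × ∅ = {} (∅)
  {η} × {x67} = {(η,x67)}
  {θ} × {x67} = {(θ,x67)}
  {η} × {x65, x67} = {(η,x65), (η,x67)}
  {η, θ} × {x67} = {(η,x67), (θ,x67)}
  {θ} × {x65, x67} = {(θ,x65), (θ,x67)}
  {θ, ι} × {x67} = {(θ,x67), (ι,x67)}
  {η} × {x65, x66, x67} = {(η,x65), (η,x66), (η,x67)}
  {η, θ, ι} × {x67} = {(η,x67), (θ,x67), (ι,x67)}
  {θ} × {x65, x66, x67} = {(θ,x65), (θ,x66), (θ,x67)}
  {η, θ} × {x65, x67} = {(η,x65), (η,x67), (θ,x65), (θ,x67)}
  {θ, ι} × {x65, x67} = {(θ,x65), (θ,x67), (ι,x65), (ι,x67)}
  {η, θ} × {x65, x66, x67} = {(η,x65), (η,x66), (η,x67), (θ,x65), (θ,x66), (θ,x67)}
  {η, θ, ι} × {x65, x67} = {(η,x65), (η,x67), (θ,x65), (θ,x67), (ι,x65), (ι,x67)}
  {θ, ι} × {x65, x66, x67} = {(θ,x65), (θ,x66), (θ,x67), (ι,x65), (ι,x66), (ι,x67)}
  {η, θ, ι} × {x65, x66, x67} = {(η,x65), (η,x66), (η,x67), (θ,x65), (θ,x66), (θ,x67), (ι,x65), (ι,x66), (ι,x67)}
These 16 distinct sets form the basis B.
Close under arbitrary unions to get τ_{X×Y}; counting gives |τ_{X×Y}| = 40.


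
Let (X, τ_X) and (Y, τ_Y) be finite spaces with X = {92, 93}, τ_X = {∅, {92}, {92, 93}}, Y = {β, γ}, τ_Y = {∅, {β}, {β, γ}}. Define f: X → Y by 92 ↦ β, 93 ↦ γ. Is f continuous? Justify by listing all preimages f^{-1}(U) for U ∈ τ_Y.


f IS continuous.

Compute f^{-1}(U) for each U ∈ τ_Y:
  U = ∅: f^{-1}(U) = ∅ ∈ τ_X ✓.
  U = {β}: f^{-1}(U) = {92} ∈ τ_X ✓.
  U = {β, γ}: f^{-1}(U) = {92, 93} ∈ τ_X ✓.
Every preimage lies in τ_X, so f IS continuous.


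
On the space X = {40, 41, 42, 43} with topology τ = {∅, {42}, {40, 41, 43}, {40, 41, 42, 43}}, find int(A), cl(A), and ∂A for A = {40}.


int(A) = ∅, cl(A) = {40, 41, 43}, ∂A = {40, 41, 43}.

Closed sets in (X, τ) are complements of opens:
  closed(X, τ) = {∅, {42}, {40, 41, 43}, {40, 41, 42, 43}}.
int(A) = ⋃ {U ∈ τ : U ⊆ A}. Opens contained in A: ∅.
Taking the union of these: int(A) = ∅.
cl(A) = ⋂ {C closed : A ⊆ C}. Closed sets containing A: {40, 41, 43}, {40, 41, 42, 43}.
Intersecting these: cl(A) = {40, 41, 43}.
∂A = cl(A) ∖ int(A) = {40, 41, 43} ∖ ∅ = {40, 41, 43}.


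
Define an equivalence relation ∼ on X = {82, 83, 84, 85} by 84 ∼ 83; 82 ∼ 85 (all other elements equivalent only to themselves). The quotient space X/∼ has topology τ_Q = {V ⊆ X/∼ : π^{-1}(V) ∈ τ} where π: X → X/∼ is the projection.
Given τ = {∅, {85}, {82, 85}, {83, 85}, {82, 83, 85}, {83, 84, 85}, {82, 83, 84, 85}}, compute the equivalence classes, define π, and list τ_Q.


X/∼ = {[82=85], [83=84]}; |τ_Q| = 3.

Equivalence classes: [82=85], [83=84].
Quotient map π: X → X/∼ sends 82 ↦ [82=85], 83 ↦ [83=84], 84 ↦ [83=84], 85 ↦ [82=85].
For each subset V ⊆ X/∼, compute π^{-1}(V) ⊆ X and check whether π^{-1}(V) ∈ τ. V is open in τ_Q iff π^{-1}(V) ∈ τ.
  V = {}: π^{-1}(V) = ∅ ∈ τ ✓.
  V = {[82=85]}: π^{-1}(V) = {82, 85} ∈ τ ✓.
  V = {[83=84]}: π^{-1}(V) = {83, 84} ∉ τ ✗.
  V = {[82=85], [83=84]}: π^{-1}(V) = {82, 83, 84, 85} ∈ τ ✓.
Open sets in the quotient: τ_Q = {{}, {[82=85]}, {[82=85], [83=84]}} (3 elements).


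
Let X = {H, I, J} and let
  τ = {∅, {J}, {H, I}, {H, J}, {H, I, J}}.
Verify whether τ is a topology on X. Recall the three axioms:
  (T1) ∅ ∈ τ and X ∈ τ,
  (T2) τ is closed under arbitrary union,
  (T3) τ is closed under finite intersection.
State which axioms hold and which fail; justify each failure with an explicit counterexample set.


τ is NOT a topology on X.

Axiom (T1): ∅ ∈ τ? Yes; X ∈ τ? Yes.
Axiom (T2/T3): check pairwise unions and intersections of members of τ.
Counterexample for (T3): {H, I} ∩ {H, J} = {H} ∉ τ. Therefore τ is NOT a topology.


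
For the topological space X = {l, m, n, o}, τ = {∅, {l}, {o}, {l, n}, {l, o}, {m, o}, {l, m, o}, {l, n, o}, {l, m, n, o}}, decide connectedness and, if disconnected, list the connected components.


(X, τ) is disconnected; components = [{l, n}, {m, o}].

Find clopen sets (U ∈ τ with X ∖ U ∈ τ):
  U = ∅, X ∖ U = {l, m, n, o} — both open, so U is clopen.
  U = {l, n}, X ∖ U = {m, o} — both open, so U is clopen.
  U = {m, o}, X ∖ U = {l, n} — both open, so U is clopen.
  U = {l, m, n, o}, X ∖ U = ∅ — both open, so U is clopen.
Nontrivial clopen(s) exist: e.g. {m, o}. So (X, τ) is disconnected.
Compute connected components by grouping points that agree on all clopens:
  component: {l, n}
  component: {m, o}


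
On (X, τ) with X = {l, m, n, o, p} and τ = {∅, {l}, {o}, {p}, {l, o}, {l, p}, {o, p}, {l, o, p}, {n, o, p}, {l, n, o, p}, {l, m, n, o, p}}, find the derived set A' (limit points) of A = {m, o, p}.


A' = {m, n}

For each x ∈ X, list the open sets U ∈ τ with x ∈ U, then check whether U ∩ (A ∖ {x}) ≠ ∅ for every such U.
  x = l: open {l} ∋ x has {l} ∩ (A ∖ {l}) = ∅, so x is NOT a limit point.
  x = m: opens ∋ x are {l, m, n, o, p}; each meets A ∖ {m}, so x IS a limit point.
  x = n: opens ∋ x are {n, o, p}, {l, n, o, p}, {l, m, n, o, p}; each meets A ∖ {n}, so x IS a limit point.
  x = o: open {o} ∋ x has {o} ∩ (A ∖ {o}) = ∅, so x is NOT a limit point.
  x = p: open {p} ∋ x has {p} ∩ (A ∖ {p}) = ∅, so x is NOT a limit point.
Collecting: A' = {m, n}.


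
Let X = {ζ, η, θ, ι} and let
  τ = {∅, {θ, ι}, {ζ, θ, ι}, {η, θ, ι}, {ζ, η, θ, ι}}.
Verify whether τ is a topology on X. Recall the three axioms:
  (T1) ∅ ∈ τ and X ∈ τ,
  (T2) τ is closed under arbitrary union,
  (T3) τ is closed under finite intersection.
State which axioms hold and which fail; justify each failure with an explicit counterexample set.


τ IS a topology on X.

Axiom (T1): ∅ ∈ τ? Yes; X ∈ τ? Yes.
Axiom (T2/T3): check pairwise unions and intersections of members of τ.
All pairwise intersections and unions checked — each lies in τ. Therefore τ satisfies (T1), (T2), (T3): it IS a topology on X.


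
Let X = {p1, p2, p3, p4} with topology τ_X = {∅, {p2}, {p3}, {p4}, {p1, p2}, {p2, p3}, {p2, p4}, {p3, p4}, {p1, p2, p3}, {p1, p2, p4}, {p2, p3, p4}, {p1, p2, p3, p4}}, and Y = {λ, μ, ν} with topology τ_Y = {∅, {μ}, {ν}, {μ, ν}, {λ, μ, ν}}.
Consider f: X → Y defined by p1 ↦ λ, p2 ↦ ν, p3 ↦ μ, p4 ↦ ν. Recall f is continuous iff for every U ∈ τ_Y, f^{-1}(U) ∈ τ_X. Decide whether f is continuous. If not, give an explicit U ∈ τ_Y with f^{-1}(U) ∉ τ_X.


f IS continuous.

Compute f^{-1}(U) for each U ∈ τ_Y:
  U = ∅: f^{-1}(U) = ∅ ∈ τ_X ✓.
  U = {μ}: f^{-1}(U) = {p3} ∈ τ_X ✓.
  U = {ν}: f^{-1}(U) = {p2, p4} ∈ τ_X ✓.
  U = {μ, ν}: f^{-1}(U) = {p2, p3, p4} ∈ τ_X ✓.
  U = {λ, μ, ν}: f^{-1}(U) = {p1, p2, p3, p4} ∈ τ_X ✓.
Every preimage lies in τ_X, so f IS continuous.


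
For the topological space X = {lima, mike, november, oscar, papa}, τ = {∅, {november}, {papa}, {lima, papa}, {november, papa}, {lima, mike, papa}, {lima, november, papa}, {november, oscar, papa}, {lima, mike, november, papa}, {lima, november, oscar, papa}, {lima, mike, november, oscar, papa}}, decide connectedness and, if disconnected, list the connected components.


(X, τ) is connected.

Find clopen sets (U ∈ τ with X ∖ U ∈ τ):
  U = ∅, X ∖ U = {lima, mike, november, oscar, papa} — both open, so U is clopen.
  U = {lima, mike, november, oscar, papa}, X ∖ U = ∅ — both open, so U is clopen.
Only trivial clopens (∅ and X) exist, so (X, τ) is connected.
Compute connected components by grouping points that agree on all clopens:
  component: {lima, mike, november, oscar, papa}


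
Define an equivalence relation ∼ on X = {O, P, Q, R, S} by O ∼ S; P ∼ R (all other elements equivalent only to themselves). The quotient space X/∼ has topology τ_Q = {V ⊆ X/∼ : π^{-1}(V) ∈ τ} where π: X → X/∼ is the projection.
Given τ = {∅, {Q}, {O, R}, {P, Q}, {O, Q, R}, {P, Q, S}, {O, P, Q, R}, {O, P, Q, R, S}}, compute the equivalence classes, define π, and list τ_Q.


X/∼ = {[O=S], [P=R], [Q]}; |τ_Q| = 3.

Equivalence classes: [O=S], [P=R], [Q].
Quotient map π: X → X/∼ sends O ↦ [O=S], P ↦ [P=R], Q ↦ [Q], R ↦ [P=R], S ↦ [O=S].
For each subset V ⊆ X/∼, compute π^{-1}(V) ⊆ X and check whether π^{-1}(V) ∈ τ. V is open in τ_Q iff π^{-1}(V) ∈ τ.
  V = {}: π^{-1}(V) = ∅ ∈ τ ✓.
  V = {[O=S]}: π^{-1}(V) = {O, S} ∉ τ ✗.
  V = {[P=R]}: π^{-1}(V) = {P, R} ∉ τ ✗.
  V = {[O=S], [P=R]}: π^{-1}(V) = {O, P, R, S} ∉ τ ✗.
  V = {[Q]}: π^{-1}(V) = {Q} ∈ τ ✓.
  V = {[O=S], [Q]}: π^{-1}(V) = {O, Q, S} ∉ τ ✗.
  V = {[P=R], [Q]}: π^{-1}(V) = {P, Q, R} ∉ τ ✗.
  V = {[O=S], [P=R], [Q]}: π^{-1}(V) = {O, P, Q, R, S} ∈ τ ✓.
Open sets in the quotient: τ_Q = {{}, {[Q]}, {[O=S], [P=R], [Q]}} (3 elements).


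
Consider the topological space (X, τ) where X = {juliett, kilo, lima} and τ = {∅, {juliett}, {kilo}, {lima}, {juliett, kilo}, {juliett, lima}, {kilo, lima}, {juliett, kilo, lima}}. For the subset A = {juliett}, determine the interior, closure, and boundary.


int(A) = {juliett}, cl(A) = {juliett}, ∂A = ∅.

Closed sets in (X, τ) are complements of opens:
  closed(X, τ) = {∅, {juliett}, {kilo}, {lima}, {juliett, kilo}, {juliett, lima}, {kilo, lima}, {juliett, kilo, lima}}.
int(A) = ⋃ {U ∈ τ : U ⊆ A}. Opens contained in A: ∅, {juliett}.
Taking the union of these: int(A) = {juliett}.
cl(A) = ⋂ {C closed : A ⊆ C}. Closed sets containing A: {juliett}, {juliett, kilo}, {juliett, lima}, {juliett, kilo, lima}.
Intersecting these: cl(A) = {juliett}.
∂A = cl(A) ∖ int(A) = {juliett} ∖ {juliett} = ∅.


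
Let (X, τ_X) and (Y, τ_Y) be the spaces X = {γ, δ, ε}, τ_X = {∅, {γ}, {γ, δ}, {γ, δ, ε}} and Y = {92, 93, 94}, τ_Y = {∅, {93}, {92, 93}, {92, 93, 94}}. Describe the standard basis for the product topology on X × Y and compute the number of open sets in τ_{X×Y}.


Basis B = {∅ × ∅, {γ} × {93}, {γ} × {92, 93}, {γ, δ} × {93}, {γ} × {92, 93, 94}, {γ, δ, ε} × {93}, {γ, δ} × {92, 93}, {γ, δ} × {92, 93, 94}, {γ, δ, ε} × {92, 93}, {γ, δ, ε} × {92, 93, 94}}; |τ_{X×Y}| = 20.

Enumerate products U × V with U ∈ τ_X, V ∈ τ_Y (deduplicated):
  ∅ × ∅ = {} (∅)
  {γ} × {93} = {(γ,93)}
  {γ} × {92, 93} = {(γ,92), (γ,93)}
  {γ, δ} × {93} = {(γ,93), (δ,93)}
  {γ} × {92, 93, 94} = {(γ,92), (γ,93), (γ,94)}
  {γ, δ, ε} × {93} = {(γ,93), (δ,93), (ε,93)}
  {γ, δ} × {92, 93} = {(γ,92), (γ,93), (δ,92), (δ,93)}
  {γ, δ} × {92, 93, 94} = {(γ,92), (γ,93), (γ,94), (δ,92), (δ,93), (δ,94)}
  {γ, δ, ε} × {92, 93} = {(γ,92), (γ,93), (δ,92), (δ,93), (ε,92), (ε,93)}
  {γ, δ, ε} × {92, 93, 94} = {(γ,92), (γ,93), (γ,94), (δ,92), (δ,93), (δ,94), (ε,92), (ε,93), (ε,94)}
These 10 distinct sets form the basis B.
Close under arbitrary unions to get τ_{X×Y}; counting gives |τ_{X×Y}| = 20.


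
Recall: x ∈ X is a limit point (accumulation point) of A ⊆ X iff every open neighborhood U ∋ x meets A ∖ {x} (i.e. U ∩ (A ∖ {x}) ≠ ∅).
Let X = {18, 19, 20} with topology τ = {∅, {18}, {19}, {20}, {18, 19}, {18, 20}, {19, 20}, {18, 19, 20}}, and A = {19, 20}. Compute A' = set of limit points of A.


A' = ∅

For each x ∈ X, list the open sets U ∈ τ with x ∈ U, then check whether U ∩ (A ∖ {x}) ≠ ∅ for every such U.
  x = 18: open {18} ∋ x has {18} ∩ (A ∖ {18}) = ∅, so x is NOT a limit point.
  x = 19: open {19} ∋ x has {19} ∩ (A ∖ {19}) = ∅, so x is NOT a limit point.
  x = 20: open {20} ∋ x has {20} ∩ (A ∖ {20}) = ∅, so x is NOT a limit point.
Collecting: A' = ∅.


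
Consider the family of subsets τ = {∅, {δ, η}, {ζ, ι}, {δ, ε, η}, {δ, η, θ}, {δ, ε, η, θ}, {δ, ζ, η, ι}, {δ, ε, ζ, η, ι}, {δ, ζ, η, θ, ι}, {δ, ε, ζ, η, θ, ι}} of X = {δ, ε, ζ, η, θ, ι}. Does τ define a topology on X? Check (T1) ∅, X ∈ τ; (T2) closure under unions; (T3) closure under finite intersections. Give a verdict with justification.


τ IS a topology on X.

Axiom (T1): ∅ ∈ τ? Yes; X ∈ τ? Yes.
Axiom (T2/T3): check pairwise unions and intersections of members of τ.
All pairwise intersections and unions checked — each lies in τ. Therefore τ satisfies (T1), (T2), (T3): it IS a topology on X.


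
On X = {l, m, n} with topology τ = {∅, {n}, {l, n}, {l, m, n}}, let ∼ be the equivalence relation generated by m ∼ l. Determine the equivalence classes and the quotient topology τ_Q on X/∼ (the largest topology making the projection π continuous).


X/∼ = {[l=m], [n]}; |τ_Q| = 3.

Equivalence classes: [l=m], [n].
Quotient map π: X → X/∼ sends l ↦ [l=m], m ↦ [l=m], n ↦ [n].
For each subset V ⊆ X/∼, compute π^{-1}(V) ⊆ X and check whether π^{-1}(V) ∈ τ. V is open in τ_Q iff π^{-1}(V) ∈ τ.
  V = {}: π^{-1}(V) = ∅ ∈ τ ✓.
  V = {[l=m]}: π^{-1}(V) = {l, m} ∉ τ ✗.
  V = {[n]}: π^{-1}(V) = {n} ∈ τ ✓.
  V = {[l=m], [n]}: π^{-1}(V) = {l, m, n} ∈ τ ✓.
Open sets in the quotient: τ_Q = {{}, {[n]}, {[l=m], [n]}} (3 elements).


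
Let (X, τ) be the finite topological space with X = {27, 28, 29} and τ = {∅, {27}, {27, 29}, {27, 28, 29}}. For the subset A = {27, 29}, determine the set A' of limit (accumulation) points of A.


A' = {28, 29}

For each x ∈ X, list the open sets U ∈ τ with x ∈ U, then check whether U ∩ (A ∖ {x}) ≠ ∅ for every such U.
  x = 27: open {27} ∋ x has {27} ∩ (A ∖ {27}) = ∅, so x is NOT a limit point.
  x = 28: opens ∋ x are {27, 28, 29}; each meets A ∖ {28}, so x IS a limit point.
  x = 29: opens ∋ x are {27, 29}, {27, 28, 29}; each meets A ∖ {29}, so x IS a limit point.
Collecting: A' = {28, 29}.


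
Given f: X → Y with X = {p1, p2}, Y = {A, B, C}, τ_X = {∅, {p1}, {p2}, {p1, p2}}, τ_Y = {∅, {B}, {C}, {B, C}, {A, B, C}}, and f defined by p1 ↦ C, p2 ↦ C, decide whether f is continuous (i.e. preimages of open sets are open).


f IS continuous.

Compute f^{-1}(U) for each U ∈ τ_Y:
  U = ∅: f^{-1}(U) = ∅ ∈ τ_X ✓.
  U = {B}: f^{-1}(U) = ∅ ∈ τ_X ✓.
  U = {C}: f^{-1}(U) = {p1, p2} ∈ τ_X ✓.
  U = {B, C}: f^{-1}(U) = {p1, p2} ∈ τ_X ✓.
  U = {A, B, C}: f^{-1}(U) = {p1, p2} ∈ τ_X ✓.
Every preimage lies in τ_X, so f IS continuous.


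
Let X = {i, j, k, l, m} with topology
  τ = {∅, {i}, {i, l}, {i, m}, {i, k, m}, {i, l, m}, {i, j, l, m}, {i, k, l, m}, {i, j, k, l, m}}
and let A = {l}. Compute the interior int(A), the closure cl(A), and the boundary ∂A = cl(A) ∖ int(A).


int(A) = ∅, cl(A) = {j, l}, ∂A = {j, l}.

Closed sets in (X, τ) are complements of opens:
  closed(X, τ) = {∅, {j}, {k}, {j, k}, {j, l}, {j, k, l}, {j, k, m}, {j, k, l, m}, {i, j, k, l, m}}.
int(A) = ⋃ {U ∈ τ : U ⊆ A}. Opens contained in A: ∅.
Taking the union of these: int(A) = ∅.
cl(A) = ⋂ {C closed : A ⊆ C}. Closed sets containing A: {j, l}, {j, k, l}, {j, k, l, m}, {i, j, k, l, m}.
Intersecting these: cl(A) = {j, l}.
∂A = cl(A) ∖ int(A) = {j, l} ∖ ∅ = {j, l}.


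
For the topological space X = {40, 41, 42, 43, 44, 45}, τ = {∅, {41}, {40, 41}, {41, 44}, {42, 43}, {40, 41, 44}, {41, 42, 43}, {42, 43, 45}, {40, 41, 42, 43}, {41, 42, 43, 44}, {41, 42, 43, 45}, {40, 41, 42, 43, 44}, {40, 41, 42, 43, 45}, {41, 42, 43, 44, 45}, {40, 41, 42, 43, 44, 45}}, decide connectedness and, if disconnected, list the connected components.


(X, τ) is disconnected; components = [{40, 41, 44}, {42, 43, 45}].

Find clopen sets (U ∈ τ with X ∖ U ∈ τ):
  U = ∅, X ∖ U = {40, 41, 42, 43, 44, 45} — both open, so U is clopen.
  U = {40, 41, 44}, X ∖ U = {42, 43, 45} — both open, so U is clopen.
  U = {42, 43, 45}, X ∖ U = {40, 41, 44} — both open, so U is clopen.
  U = {40, 41, 42, 43, 44, 45}, X ∖ U = ∅ — both open, so U is clopen.
Nontrivial clopen(s) exist: e.g. {40, 41, 44}. So (X, τ) is disconnected.
Compute connected components by grouping points that agree on all clopens:
  component: {40, 41, 44}
  component: {42, 43, 45}


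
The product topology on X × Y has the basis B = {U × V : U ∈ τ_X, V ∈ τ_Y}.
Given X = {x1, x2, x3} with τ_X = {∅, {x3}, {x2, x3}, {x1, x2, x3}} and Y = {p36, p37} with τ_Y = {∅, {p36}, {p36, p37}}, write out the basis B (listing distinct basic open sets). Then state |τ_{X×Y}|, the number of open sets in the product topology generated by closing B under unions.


Basis B = {∅ × ∅, {x3} × {p36}, {x2, x3} × {p36}, {x3} × {p36, p37}, {x1, x2, x3} × {p36}, {x2, x3} × {p36, p37}, {x1, x2, x3} × {p36, p37}}; |τ_{X×Y}| = 10.

Enumerate products U × V with U ∈ τ_X, V ∈ τ_Y (deduplicated):
  ∅ × ∅ = {} (∅)
  {x3} × {p36} = {(x3,p36)}
  {x2, x3} × {p36} = {(x2,p36), (x3,p36)}
  {x3} × {p36, p37} = {(x3,p36), (x3,p37)}
  {x1, x2, x3} × {p36} = {(x1,p36), (x2,p36), (x3,p36)}
  {x2, x3} × {p36, p37} = {(x2,p36), (x2,p37), (x3,p36), (x3,p37)}
  {x1, x2, x3} × {p36, p37} = {(x1,p36), (x1,p37), (x2,p36), (x2,p37), (x3,p36), (x3,p37)}
These 7 distinct sets form the basis B.
Close under arbitrary unions to get τ_{X×Y}; counting gives |τ_{X×Y}| = 10.


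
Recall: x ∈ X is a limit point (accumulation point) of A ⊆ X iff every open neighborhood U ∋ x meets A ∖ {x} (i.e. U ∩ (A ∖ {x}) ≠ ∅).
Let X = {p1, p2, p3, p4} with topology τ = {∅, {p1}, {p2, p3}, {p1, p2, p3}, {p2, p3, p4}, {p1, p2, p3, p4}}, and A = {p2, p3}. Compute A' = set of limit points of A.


A' = {p2, p3, p4}

For each x ∈ X, list the open sets U ∈ τ with x ∈ U, then check whether U ∩ (A ∖ {x}) ≠ ∅ for every such U.
  x = p1: open {p1} ∋ x has {p1} ∩ (A ∖ {p1}) = ∅, so x is NOT a limit point.
  x = p2: opens ∋ x are {p2, p3}, {p1, p2, p3}, {p2, p3, p4}, {p1, p2, p3, p4}; each meets A ∖ {p2}, so x IS a limit point.
  x = p3: opens ∋ x are {p2, p3}, {p1, p2, p3}, {p2, p3, p4}, {p1, p2, p3, p4}; each meets A ∖ {p3}, so x IS a limit point.
  x = p4: opens ∋ x are {p2, p3, p4}, {p1, p2, p3, p4}; each meets A ∖ {p4}, so x IS a limit point.
Collecting: A' = {p2, p3, p4}.


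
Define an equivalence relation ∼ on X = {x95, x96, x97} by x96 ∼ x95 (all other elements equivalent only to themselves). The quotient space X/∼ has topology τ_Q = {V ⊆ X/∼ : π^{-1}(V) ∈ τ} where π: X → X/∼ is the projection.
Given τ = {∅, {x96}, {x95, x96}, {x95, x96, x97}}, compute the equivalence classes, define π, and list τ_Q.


X/∼ = {[x95=x96], [x97]}; |τ_Q| = 3.

Equivalence classes: [x95=x96], [x97].
Quotient map π: X → X/∼ sends x95 ↦ [x95=x96], x96 ↦ [x95=x96], x97 ↦ [x97].
For each subset V ⊆ X/∼, compute π^{-1}(V) ⊆ X and check whether π^{-1}(V) ∈ τ. V is open in τ_Q iff π^{-1}(V) ∈ τ.
  V = {}: π^{-1}(V) = ∅ ∈ τ ✓.
  V = {[x95=x96]}: π^{-1}(V) = {x95, x96} ∈ τ ✓.
  V = {[x97]}: π^{-1}(V) = {x97} ∉ τ ✗.
  V = {[x95=x96], [x97]}: π^{-1}(V) = {x95, x96, x97} ∈ τ ✓.
Open sets in the quotient: τ_Q = {{}, {[x95=x96]}, {[x95=x96], [x97]}} (3 elements).


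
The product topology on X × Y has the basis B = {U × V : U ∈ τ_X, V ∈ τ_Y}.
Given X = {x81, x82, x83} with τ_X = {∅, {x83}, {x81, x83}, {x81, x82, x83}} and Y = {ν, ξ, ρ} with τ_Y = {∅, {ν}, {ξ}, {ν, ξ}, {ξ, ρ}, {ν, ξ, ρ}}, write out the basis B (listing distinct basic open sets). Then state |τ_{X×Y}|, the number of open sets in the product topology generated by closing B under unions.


Basis B = {∅ × ∅, {x83} × {ν}, {x83} × {ξ}, {x81, x83} × {ν}, {x81, x83} × {ξ}, {x83} × {ν, ξ}, {x83} × {ξ, ρ}, {x81, x82, x83} × {ν}, {x81, x82, x83} × {ξ}, {x83} × {ν, ξ, ρ}, {x81, x83} × {ν, ξ}, {x81, x83} × {ξ, ρ}, {x81, x83} × {ν, ξ, ρ}, {x81, x82, x83} × {ν, ξ}, {x81, x82, x83} × {ξ, ρ}, {x81, x82, x83} × {ν, ξ, ρ}}; |τ_{X×Y}| = 40.

Enumerate products U × V with U ∈ τ_X, V ∈ τ_Y (deduplicated):
  ∅ × ∅ = {} (∅)
  {x83} × {ν} = {(x83,ν)}
  {x83} × {ξ} = {(x83,ξ)}
  {x81, x83} × {ν} = {(x81,ν), (x83,ν)}
  {x81, x83} × {ξ} = {(x81,ξ), (x83,ξ)}
  {x83} × {ν, ξ} = {(x83,ν), (x83,ξ)}
  {x83} × {ξ, ρ} = {(x83,ξ), (x83,ρ)}
  {x81, x82, x83} × {ν} = {(x81,ν), (x82,ν), (x83,ν)}
  {x81, x82, x83} × {ξ} = {(x81,ξ), (x82,ξ), (x83,ξ)}
  {x83} × {ν, ξ, ρ} = {(x83,ν), (x83,ξ), (x83,ρ)}
  {x81, x83} × {ν, ξ} = {(x81,ν), (x81,ξ), (x83,ν), (x83,ξ)}
  {x81, x83} × {ξ, ρ} = {(x81,ξ), (x81,ρ), (x83,ξ), (x83,ρ)}
  {x81, x83} × {ν, ξ, ρ} = {(x81,ν), (x81,ξ), (x81,ρ), (x83,ν), (x83,ξ), (x83,ρ)}
  {x81, x82, x83} × {ν, ξ} = {(x81,ν), (x81,ξ), (x82,ν), (x82,ξ), (x83,ν), (x83,ξ)}
  {x81, x82, x83} × {ξ, ρ} = {(x81,ξ), (x81,ρ), (x82,ξ), (x82,ρ), (x83,ξ), (x83,ρ)}
  {x81, x82, x83} × {ν, ξ, ρ} = {(x81,ν), (x81,ξ), (x81,ρ), (x82,ν), (x82,ξ), (x82,ρ), (x83,ν), (x83,ξ), (x83,ρ)}
These 16 distinct sets form the basis B.
Close under arbitrary unions to get τ_{X×Y}; counting gives |τ_{X×Y}| = 40.


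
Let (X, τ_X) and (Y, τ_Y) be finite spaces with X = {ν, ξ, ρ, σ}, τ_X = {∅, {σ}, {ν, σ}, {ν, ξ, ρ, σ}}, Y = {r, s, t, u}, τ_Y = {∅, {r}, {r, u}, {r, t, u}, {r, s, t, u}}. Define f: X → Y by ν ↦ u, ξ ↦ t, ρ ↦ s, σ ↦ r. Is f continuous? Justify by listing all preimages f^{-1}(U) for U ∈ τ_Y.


f is NOT continuous.

Compute f^{-1}(U) for each U ∈ τ_Y:
  U = ∅: f^{-1}(U) = ∅ ∈ τ_X ✓.
  U = {r}: f^{-1}(U) = {σ} ∈ τ_X ✓.
  U = {r, u}: f^{-1}(U) = {ν, σ} ∈ τ_X ✓.
  U = {r, t, u}: f^{-1}(U) = {ν, ξ, σ} ∉ τ_X ✗.
  U = {r, s, t, u}: f^{-1}(U) = {ν, ξ, ρ, σ} ∈ τ_X ✓.
Found U = {r, t, u} with f^{-1}(U) = {ν, ξ, σ} not in τ_X. Therefore f is NOT continuous.
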